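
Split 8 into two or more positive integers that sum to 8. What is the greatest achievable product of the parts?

18

Let P[k] be the best product for length k (with at least one cut). For each first piece i, the rest contributes max(k−i, P[k−i]).
P[2] = 1×max(1,0) = 1×1 = 1
P[3] = 1×max(2,1) = 1×2 = 2
P[4] = 2×max(2,1) = 2×2 = 4
P[5] = 2×max(3,2) = 2×3 = 6
P[6] = 3×max(3,2) = 3×3 = 9
P[7] = 2×max(5,6) = 2×6 = 12
P[8] = 2×max(6,9) = 2×9 = 18
One optimal split: 3 + 3 + 2; product 3×3×2 = 18.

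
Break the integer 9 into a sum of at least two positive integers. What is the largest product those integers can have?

27

Fill prod[k] for k=2..9: at each k try every first piece i and multiply by the better of (k−i) uncut or prod[k−i].
prod[2] = 1×max(1,0) = 1×1 = 1
prod[3] = max(1×2, 2×1) = 2
prod[4] = max(1×3, 2×2, 3×1) = 4
prod[5] = max(1×4, 2×3, 3×2, 4×1) = 6
prod[6] = max(1×6, 2×4, 3×3, 4×2, 5×1) = 9
prod[7] = max(1×9, 2×6, 3×4, 4×3, 5×2, 6×1) = 12
prod[8] = max(1×12, 2×9, 3×6, …, 6×2, 7×1) = 18
prod[9] = max(1×18, 2×12, 3×9, …, 7×2, 8×1) = 27
One optimal split: 3 + 3 + 3; product 3×3×3 = 27.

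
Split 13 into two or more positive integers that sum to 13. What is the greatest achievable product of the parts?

108

Define g[k] = max over 1≤i<k of i · max(k−i, g[k−i]); the inner max lets the remainder stay uncut if that's better.
g[2] = 1×max(1,0) = 1×1 = 1
g[3] = 1×max(2,1) = 1×2 = 2
g[4] = 2×max(2,1) = 2×2 = 4
g[5] = 2×max(3,2) = 2×3 = 6
g[6] = 3×max(3,2) = 3×3 = 9
g[7] = 2×max(5,6) = 2×6 = 12
g[8] = 2×max(6,9) = 2×9 = 18
g[9] = 3×max(6,9) = 3×9 = 27
g[10] = 2×max(8,18) = 2×18 = 36
g[11] = 2×max(9,27) = 2×27 = 54
g[12] = 3×max(9,27) = 3×27 = 81
g[13] = 2×max(11,54) = 2×54 = 108
One optimal split: 3 + 3 + 3 + 2 + 2; product 3×3×3×2×2 = 108.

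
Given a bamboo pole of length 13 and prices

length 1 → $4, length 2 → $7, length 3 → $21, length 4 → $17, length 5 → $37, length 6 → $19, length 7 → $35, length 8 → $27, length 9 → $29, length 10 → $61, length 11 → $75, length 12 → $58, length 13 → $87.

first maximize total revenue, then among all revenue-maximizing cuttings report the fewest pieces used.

3

Consider every possible first cut. r[k] is the best of p[i]+r[k−i] over all sellable i≤k.
r[1] = 4
r[2] = 8  (first piece 1, then r[1]=4)
r[3] = 21
r[4] = 25  (first piece 1, then r[3]=21)
r[5] = 37
r[6] = 42  (first piece 3, then r[3]=21)
r[7] = 46  (first piece 1, then r[6]=42)
r[8] = 58  (first piece 3, then r[5]=37)
r[9] = 63  (first piece 3, then r[6]=42)
r[10] = 74  (first piece 5, then r[5]=37)
r[11] = 79  (first piece 3, then r[8]=58)
r[12] = 84  (first piece 3, then r[9]=63)
r[13] = 95  (first piece 3, then r[10]=74)
Maximum revenue is $95.
Now minimize piece count subject to staying optimal: for each k, pieces[k] = 1 + min over i with p[i]+r[k−i]=r[k] of pieces[k−i].
pieces[10] = 2
pieces[11] = 3
pieces[12] = 4
pieces[13] = 3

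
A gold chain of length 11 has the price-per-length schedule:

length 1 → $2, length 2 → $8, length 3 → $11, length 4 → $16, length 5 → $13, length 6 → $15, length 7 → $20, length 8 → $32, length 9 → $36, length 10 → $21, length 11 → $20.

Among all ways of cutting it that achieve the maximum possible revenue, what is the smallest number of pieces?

Build r[k] bottom-up: r[k] = max over allowed piece i of (p[i] + r[k−i]).
r[1] = 2
r[2] = 8
r[3] = 11
r[4] = 16  (first piece 2, then r[2]=8)
r[5] = 19  (first piece 2, then r[3]=11)
r[6] = 24  (first piece 2, then r[4]=16)
r[7] = 27  (first piece 2, then r[5]=19)
r[8] = 32  (first piece 2, then r[6]=24)
r[9] = 36
r[10] = 40  (first piece 2, then r[8]=32)
r[11] = 44  (first piece 2, then r[9]=36)
Maximum revenue is $44.
Now minimize piece count subject to staying optimal: for each k, pieces[k] = 1 + min over i with p[i]+r[k−i]=r[k] of pieces[k−i].
pieces[8] = 1
pieces[9] = 1
pieces[10] = 2
pieces[11] = 2

2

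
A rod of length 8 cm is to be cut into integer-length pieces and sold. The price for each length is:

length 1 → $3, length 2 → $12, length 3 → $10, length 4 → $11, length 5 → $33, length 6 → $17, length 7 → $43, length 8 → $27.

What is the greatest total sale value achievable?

Let best[k] be the best obtainable value from length k. For each k, try every first piece i and keep the best of price[i] + best[k−i].
best[1] = 3
best[2] = 12
best[3] = 15  (first piece 1, then best[2]=12)
best[4] = 24  (first piece 2, then best[2]=12)
best[5] = 33
best[6] = 36  (first piece 1, then best[5]=33)
best[7] = 45  (first piece 2, then best[5]=33)
best[8] = 48  (first piece 1, then best[7]=45)
One optimal cutting: 5 + 2 + 1 → $33 + $12 + $3 = $48.

48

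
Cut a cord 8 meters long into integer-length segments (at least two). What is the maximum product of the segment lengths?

18

Fill g[k] for k=2..8: at each k try every first piece i and multiply by the better of (k−i) uncut or g[k−i].
g[2] = 1*max(1,0) = 1*1 = 1
g[3] = 1*max(2,1) = 1*2 = 2
g[4] = 2*max(2,1) = 2*2 = 4
g[5] = 2*max(3,2) = 2*3 = 6
g[6] = 3*max(3,2) = 3*3 = 9
g[7] = 2*max(5,6) = 2*6 = 12
g[8] = 2*max(6,9) = 2*9 = 18
One optimal split: 3 + 3 + 2; product 3*3*2 = 18.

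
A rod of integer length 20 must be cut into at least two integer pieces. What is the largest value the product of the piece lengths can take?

1458

Define g[k] = max over 1≤i<k of i · max(k−i, g[k−i]); the inner max lets the remainder stay uncut if that's better.
g[2] = 1·max(1,0) = 1·1 = 1
g[3] = max(1·2, 2·1) = 2
g[4] = max(1·3, 2·2, 3·1) = 4
g[5] = max(1·4, 2·3, 3·2, 4·1) = 6
g[6] = max(1·6, 2·4, 3·3, 4·2, 5·1) = 9
g[7] = max(1·9, 2·6, 3·4, 4·3, 5·2, 6·1) = 12
g[8] = max(1·12, 2·9, 3·6, …, 6·2, 7·1) = 18
g[9] = max(1·18, 2·12, 3·9, …, 7·2, 8·1) = 27
g[10] = max(1·27, 2·18, 3·12, …, 8·2, 9·1) = 36
g[11] = max(1·36, 2·27, 3·18, …, 9·2, 10·1) = 54
g[12] = max(1·54, 2·36, 3·27, …, 10·2, 11·1) = 81
g[13] = max(1·81, 2·54, 3·36, …, 11·2, 12·1) = 108
g[14] = max(1·108, 2·81, 3·54, …, 12·2, 13·1) = 162
g[15] = max(1·162, 2·108, 3·81, …, 13·2, 14·1) = 243
g[16] = max(1·243, 2·162, 3·108, …, 14·2, 15·1) = 324
g[17] = max(1·324, 2·243, 3·162, …, 15·2, 16·1) = 486
g[18] = max(1·486, 2·324, 3·243, …, 16·2, 17·1) = 729
g[19] = max(1·729, 2·486, 3·324, …, 17·2, 18·1) = 972
g[20] = max(1·972, 2·729, 3·486, …, 18·2, 19·1) = 1458
One optimal split: 3 + 3 + 3 + 3 + 3 + 3 + 2; product 3·3·3·3·3·3·2 = 1458.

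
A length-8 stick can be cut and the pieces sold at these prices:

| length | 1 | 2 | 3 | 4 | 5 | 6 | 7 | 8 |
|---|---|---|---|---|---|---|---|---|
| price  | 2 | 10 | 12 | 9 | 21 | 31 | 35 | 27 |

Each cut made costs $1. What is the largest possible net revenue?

Build net[k] bottom-up: net[k] = max over allowed piece i of (p[i] + net[k−i]) − 1 per cut.
net[1] = 2
net[2] = max(2+2-1, 10+0) = 10
net[3] = max(2+10-1, 10+2-1, 12+0) = 12
net[4] = max(2+12-1, 10+10-1, 12+2-1, 9+0) = 19
net[5] = max(2+19-1, 10+12-1, 12+10-1, 9+2-1, 21+0) = 21
net[6] = max(2+21-1, 10+19-1, 12+12-1, 9+10-1, 21+2-1, 31+0) = 31
net[7] = max(2+31-1, 10+21-1, 12+19-1, …, 31+2-1, 35+0) = 35
net[8] = max(2+35-1, 10+31-1, 12+21-1, …, 35+2-1, 27+0) = 40
One optimal plan: pieces 6 + 2 (1 cut) → $41 − $1 = $40.

40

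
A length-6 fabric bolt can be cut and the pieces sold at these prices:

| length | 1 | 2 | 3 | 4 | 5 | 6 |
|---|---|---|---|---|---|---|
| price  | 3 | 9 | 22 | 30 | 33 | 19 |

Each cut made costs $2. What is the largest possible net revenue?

Let net[k] be the best obtainable value from length k. For each k, try every first piece i and keep the best of price[i] + net[k−i] minus the 2 cut fee when i<k.
net[1] = 3
net[2] = max(3+3-2, 9+0) = 9
net[3] = max(3+9-2, 9+3-2, 22+0) = 22
net[4] = max(3+22-2, 9+9-2, 22+3-2, 30+0) = 30
net[5] = max(3+30-2, 9+22-2, 22+9-2, 30+3-2, 33+0) = 33
net[6] = max(3+33-2, 9+30-2, 22+22-2, 30+9-2, 33+3-2, 19+0) = 42
One optimal plan: pieces 3 + 3 (1 cut) → $44 − $2 = $42.

42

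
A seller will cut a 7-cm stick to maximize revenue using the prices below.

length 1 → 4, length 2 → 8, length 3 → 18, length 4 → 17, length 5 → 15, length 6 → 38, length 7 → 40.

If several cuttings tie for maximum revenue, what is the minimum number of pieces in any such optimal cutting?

2

Let r[k] be the best obtainable value from length k. For each k, try every first piece i and keep the best of price[i] + r[k−i].
r[1] = 4
r[2] = 8  (first piece 1, then r[1]=4)
r[3] = 18
r[4] = 22  (first piece 1, then r[3]=18)
r[5] = 26  (first piece 1, then r[4]=22)
r[6] = 38
r[7] = 42  (first piece 1, then r[6]=38)
Maximum revenue is 42.
Now minimize piece count subject to staying optimal: for each k, pieces[k] = 1 + min over i with p[i]+r[k−i]=r[k] of pieces[k−i].
pieces[4] = 2
pieces[5] = 2
pieces[6] = 1
pieces[7] = 2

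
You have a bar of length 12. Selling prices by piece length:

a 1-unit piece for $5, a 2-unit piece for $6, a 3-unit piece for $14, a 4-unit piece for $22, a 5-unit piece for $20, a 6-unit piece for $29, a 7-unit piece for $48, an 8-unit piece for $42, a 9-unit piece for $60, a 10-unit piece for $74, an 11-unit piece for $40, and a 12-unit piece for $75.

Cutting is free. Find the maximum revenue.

84

Build best[k] bottom-up: best[k] = max over allowed piece i of (p[i] + best[k−i]).
best[1] = 5
best[2] = 10  (first piece 1, then best[1]=5)
best[3] = 15  (first piece 1, then best[2]=10)
best[4] = 22
best[5] = 27  (first piece 1, then best[4]=22)
best[6] = 32  (first piece 1, then best[5]=27)
best[7] = 48
best[8] = 53  (first piece 1, then best[7]=48)
best[9] = 60
best[10] = 74
best[11] = 79  (first piece 1, then best[10]=74)
best[12] = 84  (first piece 1, then best[11]=79)
One optimal cutting: 10 + 1 + 1 → $74 + $5 + $5 = $84.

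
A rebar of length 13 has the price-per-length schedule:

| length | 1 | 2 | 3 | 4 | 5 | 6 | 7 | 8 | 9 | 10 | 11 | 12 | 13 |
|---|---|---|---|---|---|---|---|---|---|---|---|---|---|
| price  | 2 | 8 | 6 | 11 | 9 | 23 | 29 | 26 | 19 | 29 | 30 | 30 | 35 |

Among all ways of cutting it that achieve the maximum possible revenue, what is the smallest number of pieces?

4

Consider every possible first cut. r[k] is the best of p[i]+r[k−i] over all sellable i≤k.
r[1] = 2
r[2] = max(2+2, 8+0) = 8
r[3] = max(2+8, 8+2, 6+0) = 10
r[4] = max(2+10, 8+8, 6+2, 11+0) = 16
r[5] = max(2+16, 8+10, 6+8, 11+2, 9+0) = 18
r[6] = max(2+18, 8+16, 6+10, 11+8, 9+2, 23+0) = 24
r[7] = max(2+24, 8+18, 6+16, …, 23+2, 29+0) = 29
r[8] = max(2+29, 8+24, 6+18, …, 29+2, 26+0) = 32
r[9] = max(2+32, 8+29, 6+24, …, 26+2, 19+0) = 37
r[10] = max(2+37, 8+32, 6+29, …, 19+2, 29+0) = 40
r[11] = max(2+40, 8+37, 6+32, …, 29+2, 30+0) = 45
r[12] = max(2+45, 8+40, 6+37, …, 30+2, 30+0) = 48
r[13] = max(2+48, 8+45, 6+40, …, 30+2, 35+0) = 53
Maximum revenue is ₹53.
Now minimize piece count subject to staying optimal: for each k, pieces[k] = 1 + min over i with p[i]+r[k−i]=r[k] of pieces[k−i].
pieces[10] = 5
pieces[11] = 3
pieces[12] = 6
pieces[13] = 4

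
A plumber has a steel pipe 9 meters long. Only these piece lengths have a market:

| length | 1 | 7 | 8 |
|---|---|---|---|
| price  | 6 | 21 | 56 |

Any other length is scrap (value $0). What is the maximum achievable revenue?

62

Build f[k] bottom-up: f[k] = max over allowed piece i of (p[i] + f[k−i]).
f[1] = 6
f[2] = 12  (first piece 1, then f[1]=6)
f[3] = 18  (first piece 1, then f[2]=12)
f[4] = 24  (first piece 1, then f[3]=18)
f[5] = 30  (first piece 1, then f[4]=24)
f[6] = 36  (first piece 1, then f[5]=30)
f[7] = max(6+36, 21+0) = 42
f[8] = max(6+42, 21+6, 56+0) = 56
f[9] = max(6+56, 21+12, 56+6) = 62
One optimal cutting: 8 + 1 → $62.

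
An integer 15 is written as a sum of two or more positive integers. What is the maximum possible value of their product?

243

Define P[k] = max over 1≤i<k of i · max(k−i, P[k−i]); the inner max lets the remainder stay uncut if that's better.
Small cases: P[2]=1, P[3]=2, P[4]=4, P[5]=6, P[6]=9, P[7]=12, P[8]=18.
P[9] = 3×max(6,9) = 3×9 = 27
P[10] = 2×max(8,18) = 2×18 = 36
P[11] = 2×max(9,27) = 2×27 = 54
P[12] = 3×max(9,27) = 3×27 = 81
P[13] = 2×max(11,54) = 2×54 = 108
P[14] = 2×max(12,81) = 2×81 = 162
P[15] = 3×max(12,81) = 3×81 = 243
One optimal split: 3 + 3 + 3 + 3 + 3; product 3×3×3×3×3 = 243.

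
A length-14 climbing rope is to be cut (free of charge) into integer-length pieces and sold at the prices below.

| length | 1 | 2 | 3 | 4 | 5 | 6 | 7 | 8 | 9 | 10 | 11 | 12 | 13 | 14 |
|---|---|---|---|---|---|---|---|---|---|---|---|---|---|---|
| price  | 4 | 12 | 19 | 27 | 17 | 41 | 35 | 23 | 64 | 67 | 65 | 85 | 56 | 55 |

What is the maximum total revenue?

Consider every possible first cut. r[k] is the best of p[i]+r[k−i] over all sellable i≤k.
r[1] = 4
r[2] = max(4+4, 12+0) = 12
r[3] = max(4+12, 12+4, 19+0) = 19
r[4] = max(4+19, 12+12, 19+4, 27+0) = 27
r[5] = max(4+27, 12+19, 19+12, 27+4, 17+0) = 31
r[6] = max(4+31, 12+27, 19+19, 27+12, 17+4, 41+0) = 41
r[7] = max(4+41, 12+31, 19+27, …, 41+4, 35+0) = 46
r[8] = max(4+46, 12+41, 19+31, …, 35+4, 23+0) = 54
r[9] = max(4+54, 12+46, 19+41, …, 23+4, 64+0) = 64
r[10] = max(4+64, 12+54, 19+46, …, 64+4, 67+0) = 68
r[11] = max(4+68, 12+64, 19+54, …, 67+4, 65+0) = 76
r[12] = max(4+76, 12+68, 19+64, …, 65+4, 85+0) = 85
r[13] = max(4+85, 12+76, 19+68, …, 85+4, 56+0) = 91
r[14] = max(4+91, 12+85, 19+76, …, 56+4, 55+0) = 97
One optimal cutting: 12 + 2 → €85 + €12 = €97.

97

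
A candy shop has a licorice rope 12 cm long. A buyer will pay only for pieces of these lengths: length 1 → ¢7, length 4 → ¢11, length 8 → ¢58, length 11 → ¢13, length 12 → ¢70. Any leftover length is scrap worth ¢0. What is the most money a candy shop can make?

86

Let f[k] be the best obtainable value from length k. For each k, try every first piece i and keep the best of price[i] + f[k−i].
f[1] = 7
f[2] = 14  (first piece 1, then f[1]=7)
f[3] = 21  (first piece 1, then f[2]=14)
f[4] = max(7+21, 11+0) = 28
f[5] = max(7+28, 11+7) = 35
f[6] = max(7+35, 11+14) = 42
f[7] = max(7+42, 11+21) = 49
f[8] = max(7+49, 11+28, 58+0) = 58
f[9] = max(7+58, 11+35, 58+7) = 65
f[10] = max(7+65, 11+42, 58+14) = 72
f[11] = max(7+72, 11+49, 58+21, 13+0) = 79
f[12] = max(7+79, 11+58, 58+28, 13+7, 70+0) = 86
One optimal cutting: 8 + 1 + 1 + 1 + 1 → ¢86.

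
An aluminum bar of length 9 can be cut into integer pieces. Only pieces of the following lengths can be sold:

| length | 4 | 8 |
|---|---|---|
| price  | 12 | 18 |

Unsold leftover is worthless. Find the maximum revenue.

24

Consider every possible first cut. r[k] is the best of p[i]+r[k−i] over all sellable i≤k.
r[1] = 0
r[2] = 0
r[3] = 0
r[4] = 12
r[5] = 12
r[6] = 12
r[7] = 12
r[8] = max(12+12, 18+0) = 24
r[9] = max(12+12, 18+0) = 24
One optimal cutting: pieces 4 + 4 with 1 cm of scrap → $24.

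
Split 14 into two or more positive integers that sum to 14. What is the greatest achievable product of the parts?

Let f[k] be the best product for length k (with at least one cut). For each first piece i, the rest contributes max(k−i, f[k−i]).
f[2] = 1·max(1,0) = 1·1 = 1
f[3] = max(1·2, 2·1) = 2
f[4] = max(1·3, 2·2, 3·1) = 4
f[5] = max(1·4, 2·3, 3·2, 4·1) = 6
f[6] = max(1·6, 2·4, 3·3, 4·2, 5·1) = 9
f[7] = max(1·9, 2·6, 3·4, 4·3, 5·2, 6·1) = 12
f[8] = max(1·12, 2·9, 3·6, …, 6·2, 7·1) = 18
f[9] = max(1·18, 2·12, 3·9, …, 7·2, 8·1) = 27
f[10] = max(1·27, 2·18, 3·12, …, 8·2, 9·1) = 36
f[11] = max(1·36, 2·27, 3·18, …, 9·2, 10·1) = 54
f[12] = max(1·54, 2·36, 3·27, …, 10·2, 11·1) = 81
f[13] = max(1·81, 2·54, 3·36, …, 11·2, 12·1) = 108
f[14] = max(1·108, 2·81, 3·54, …, 12·2, 13·1) = 162
One optimal split: 3 + 3 + 3 + 3 + 2; product 3·3·3·3·2 = 162.

162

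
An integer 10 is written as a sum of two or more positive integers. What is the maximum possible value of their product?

36

Fill m[k] for k=2..10: at each k try every first piece i and multiply by the better of (k−i) uncut or m[k−i].
Small cases: m[2]=1.
m[3] = 1*max(2,1) = 1*2 = 2
m[4] = 2*max(2,1) = 2*2 = 4
m[5] = 2*max(3,2) = 2*3 = 6
m[6] = 3*max(3,2) = 3*3 = 9
m[7] = 2*max(5,6) = 2*6 = 12
m[8] = 2*max(6,9) = 2*9 = 18
m[9] = 3*max(6,9) = 3*9 = 27
m[10] = 2*max(8,18) = 2*18 = 36
One optimal split: 3 + 3 + 2 + 2; product 3*3*2*2 = 36.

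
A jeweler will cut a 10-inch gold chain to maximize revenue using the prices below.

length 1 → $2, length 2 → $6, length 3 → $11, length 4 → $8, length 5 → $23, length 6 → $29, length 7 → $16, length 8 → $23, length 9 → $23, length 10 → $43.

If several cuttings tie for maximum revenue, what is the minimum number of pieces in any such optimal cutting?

Consider every possible first cut. r[k] is the best of p[i]+r[k−i] over all sellable i≤k.
r[1] = 2
r[2] = max(2+2, 6+0) = 6
r[3] = max(2+6, 6+2, 11+0) = 11
r[4] = max(2+11, 6+6, 11+2, 8+0) = 13
r[5] = max(2+13, 6+11, 11+6, 8+2, 23+0) = 23
r[6] = max(2+23, 6+13, 11+11, 8+6, 23+2, 29+0) = 29
r[7] = max(2+29, 6+23, 11+13, …, 29+2, 16+0) = 31
r[8] = max(2+31, 6+29, 11+23, …, 16+2, 23+0) = 35
r[9] = max(2+35, 6+31, 11+29, …, 23+2, 23+0) = 40
r[10] = max(2+40, 6+35, 11+31, …, 23+2, 43+0) = 46
Maximum revenue is $46.
Now minimize piece count subject to staying optimal: for each k, pieces[k] = 1 + min over i with p[i]+r[k−i]=r[k] of pieces[k−i].
pieces[7] = 2
pieces[8] = 2
pieces[9] = 2
pieces[10] = 2

2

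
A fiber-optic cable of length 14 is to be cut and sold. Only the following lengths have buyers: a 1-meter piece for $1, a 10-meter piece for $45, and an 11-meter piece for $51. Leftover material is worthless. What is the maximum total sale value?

54

Let f[k] be the best obtainable value from length k. For each k, try every first piece i and keep the best of price[i] + f[k−i].
f[1] = 1
f[2] = 2  (first piece 1, then f[1]=1)
f[3] = 3  (first piece 1, then f[2]=2)
f[4] = 4  (first piece 1, then f[3]=3)
f[5] = 5  (first piece 1, then f[4]=4)
f[6] = 6  (first piece 1, then f[5]=5)
f[7] = 7  (first piece 1, then f[6]=6)
f[8] = 8  (first piece 1, then f[7]=7)
f[9] = 9  (first piece 1, then f[8]=8)
f[10] = 45
f[11] = 51
f[12] = 52  (first piece 1, then f[11]=51)
f[13] = 53  (first piece 1, then f[12]=52)
f[14] = 54  (first piece 1, then f[13]=53)
One optimal cutting: 11 + 1 + 1 + 1 → $54.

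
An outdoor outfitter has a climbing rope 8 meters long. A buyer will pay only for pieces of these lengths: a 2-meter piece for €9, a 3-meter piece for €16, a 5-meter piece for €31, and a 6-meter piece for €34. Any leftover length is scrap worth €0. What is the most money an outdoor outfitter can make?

47

Consider every possible first cut. best[k] is the best of p[i]+best[k−i] over all sellable i≤k.
best[1] = 0
best[2] = 9
best[3] = 16
best[4] = 18  (first piece 2, then best[2]=9)
best[5] = 31
best[6] = 34
best[7] = 40  (first piece 2, then best[5]=31)
best[8] = 47  (first piece 3, then best[5]=31)
One optimal cutting: 5 + 3 → €47.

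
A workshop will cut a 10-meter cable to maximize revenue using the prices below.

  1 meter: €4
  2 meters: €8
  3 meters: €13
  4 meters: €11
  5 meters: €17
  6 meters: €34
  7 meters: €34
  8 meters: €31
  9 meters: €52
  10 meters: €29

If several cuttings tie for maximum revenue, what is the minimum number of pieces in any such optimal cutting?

2

Let r[k] be the best obtainable value from length k. For each k, try every first piece i and keep the best of price[i] + r[k−i].
r[1] = 4
r[2] = 8  (first piece 1, then r[1]=4)
r[3] = 13
r[4] = 17  (first piece 1, then r[3]=13)
r[5] = 21  (first piece 1, then r[4]=17)
r[6] = 34
r[7] = 38  (first piece 1, then r[6]=34)
r[8] = 42  (first piece 1, then r[7]=38)
r[9] = 52
r[10] = 56  (first piece 1, then r[9]=52)
Maximum revenue is €56.
Now minimize piece count subject to staying optimal: for each k, pieces[k] = 1 + min over i with p[i]+r[k−i]=r[k] of pieces[k−i].
pieces[7] = 2
pieces[8] = 2
pieces[9] = 1
pieces[10] = 2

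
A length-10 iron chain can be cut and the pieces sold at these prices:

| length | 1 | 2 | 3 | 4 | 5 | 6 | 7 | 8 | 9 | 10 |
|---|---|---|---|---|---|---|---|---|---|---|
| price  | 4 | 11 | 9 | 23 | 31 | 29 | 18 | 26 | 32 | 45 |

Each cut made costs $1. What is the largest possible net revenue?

Consider every possible first cut. net[k] is the best of p[i]+net[k−i] over all sellable i≤k, charging 1 whenever i<k.
net[1] = 4
net[2] = max(4+4-1, 11+0) = 11
net[3] = max(4+11-1, 11+4-1, 9+0) = 14
net[4] = max(4+14-1, 11+11-1, 9+4-1, 23+0) = 23
net[5] = max(4+23-1, 11+14-1, 9+11-1, 23+4-1, 31+0) = 31
net[6] = max(4+31-1, 11+23-1, 9+14-1, 23+11-1, 31+4-1, 29+0) = 34
net[7] = max(4+34-1, 11+31-1, 9+23-1, …, 29+4-1, 18+0) = 41
net[8] = max(4+41-1, 11+34-1, 9+31-1, …, 18+4-1, 26+0) = 45
net[9] = max(4+45-1, 11+41-1, 9+34-1, …, 26+4-1, 32+0) = 53
net[10] = max(4+53-1, 11+45-1, 9+41-1, …, 32+4-1, 45+0) = 61
One optimal plan: pieces 5 + 5 (1 cut) → $62 − $1 = $61.

61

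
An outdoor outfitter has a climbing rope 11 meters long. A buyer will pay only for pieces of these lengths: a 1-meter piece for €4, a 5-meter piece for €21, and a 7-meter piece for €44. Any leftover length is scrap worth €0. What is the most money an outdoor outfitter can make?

Build r[k] bottom-up: r[k] = max over allowed piece i of (p[i] + r[k−i]).
r[1] = 4
r[2] = 8  (first piece 1, then r[1]=4)
r[3] = 12  (first piece 1, then r[2]=8)
r[4] = 16  (first piece 1, then r[3]=12)
r[5] = max(4+16, 21+0) = 21
r[6] = max(4+21, 21+4) = 25
r[7] = max(4+25, 21+8, 44+0) = 44
r[8] = max(4+44, 21+12, 44+4) = 48
r[9] = max(4+48, 21+16, 44+8) = 52
r[10] = max(4+52, 21+21, 44+12) = 56
r[11] = max(4+56, 21+25, 44+16) = 60
One optimal cutting: 7 + 1 + 1 + 1 + 1 → €60.

60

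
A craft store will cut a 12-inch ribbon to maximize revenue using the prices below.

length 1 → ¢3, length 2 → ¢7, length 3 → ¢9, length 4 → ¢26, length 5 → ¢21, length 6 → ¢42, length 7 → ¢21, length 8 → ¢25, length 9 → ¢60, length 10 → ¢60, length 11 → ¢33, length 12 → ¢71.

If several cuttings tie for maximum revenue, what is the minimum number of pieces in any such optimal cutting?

2

Build r[k] bottom-up: r[k] = max over allowed piece i of (p[i] + r[k−i]).
r[1] = 3
r[2] = 7
r[3] = 10  (first piece 1, then r[2]=7)
r[4] = 26
r[5] = 29  (first piece 1, then r[4]=26)
r[6] = 42
r[7] = 45  (first piece 1, then r[6]=42)
r[8] = 52  (first piece 4, then r[4]=26)
r[9] = 60
r[10] = 68  (first piece 4, then r[6]=42)
r[11] = 71  (first piece 1, then r[10]=68)
r[12] = 84  (first piece 6, then r[6]=42)
Maximum revenue is ¢84.
Now minimize piece count subject to staying optimal: for each k, pieces[k] = 1 + min over i with p[i]+r[k−i]=r[k] of pieces[k−i].
pieces[9] = 1
pieces[10] = 2
pieces[11] = 3
pieces[12] = 2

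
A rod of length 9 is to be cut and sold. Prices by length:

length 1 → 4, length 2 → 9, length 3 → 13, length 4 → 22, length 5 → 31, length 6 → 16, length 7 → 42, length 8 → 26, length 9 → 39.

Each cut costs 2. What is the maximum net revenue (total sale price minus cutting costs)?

51

Let v[k] be the best obtainable value from length k. For each k, try every first piece i and keep the best of price[i] + v[k−i] minus the 2 cut fee when i<k.
v[1] = 4
v[2] = 9
v[3] = 13
v[4] = 22
v[5] = 31
v[6] = 33  (first piece 1, then v[5]=31)
v[7] = 42
v[8] = 44  (first piece 1, then v[7]=42)
v[9] = 51  (first piece 4, then v[5]=31)
One optimal plan: pieces 5 + 4 (1 cut) → 53 − 2 = 51.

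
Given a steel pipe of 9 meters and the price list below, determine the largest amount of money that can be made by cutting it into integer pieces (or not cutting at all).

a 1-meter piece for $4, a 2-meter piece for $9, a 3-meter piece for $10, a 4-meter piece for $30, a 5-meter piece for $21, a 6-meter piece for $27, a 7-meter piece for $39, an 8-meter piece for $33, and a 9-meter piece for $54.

64

Consider every possible first cut. best[k] is the best of p[i]+best[k−i] over all sellable i≤k.
best[1] = 4
best[2] = max(4+4, 9+0) = 9
best[3] = max(4+9, 9+4, 10+0) = 13
best[4] = max(4+13, 9+9, 10+4, 30+0) = 30
best[5] = max(4+30, 9+13, 10+9, 30+4, 21+0) = 34
best[6] = max(4+34, 9+30, 10+13, 30+9, 21+4, 27+0) = 39
best[7] = max(4+39, 9+34, 10+30, …, 27+4, 39+0) = 43
best[8] = max(4+43, 9+39, 10+34, …, 39+4, 33+0) = 60
best[9] = max(4+60, 9+43, 10+39, …, 33+4, 54+0) = 64
One optimal cutting: 4 + 4 + 1 → $30 + $30 + $4 = $64.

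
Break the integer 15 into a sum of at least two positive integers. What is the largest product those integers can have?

Define g[k] = max over 1≤i<k of i · max(k−i, g[k−i]); the inner max lets the remainder stay uncut if that's better.
g[2] = 1·max(1,0) = 1·1 = 1
g[3] = max(1·2, 2·1) = 2
g[4] = max(1·3, 2·2, 3·1) = 4
g[5] = max(1·4, 2·3, 3·2, 4·1) = 6
g[6] = max(1·6, 2·4, 3·3, 4·2, 5·1) = 9
g[7] = max(1·9, 2·6, 3·4, 4·3, 5·2, 6·1) = 12
g[8] = max(1·12, 2·9, 3·6, …, 6·2, 7·1) = 18
g[9] = max(1·18, 2·12, 3·9, …, 7·2, 8·1) = 27
g[10] = max(1·27, 2·18, 3·12, …, 8·2, 9·1) = 36
g[11] = max(1·36, 2·27, 3·18, …, 9·2, 10·1) = 54
g[12] = max(1·54, 2·36, 3·27, …, 10·2, 11·1) = 81
g[13] = max(1·81, 2·54, 3·36, …, 11·2, 12·1) = 108
g[14] = max(1·108, 2·81, 3·54, …, 12·2, 13·1) = 162
g[15] = max(1·162, 2·108, 3·81, …, 13·2, 14·1) = 243
One optimal split: 3 + 3 + 3 + 3 + 3; product 3·3·3·3·3 = 243.

243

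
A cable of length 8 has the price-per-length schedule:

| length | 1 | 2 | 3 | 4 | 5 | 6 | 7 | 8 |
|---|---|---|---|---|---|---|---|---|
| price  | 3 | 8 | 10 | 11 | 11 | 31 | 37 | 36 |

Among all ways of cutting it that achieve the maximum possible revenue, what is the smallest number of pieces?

2

Consider every possible first cut. r[k] is the best of p[i]+r[k−i] over all sellable i≤k.
r[1] = 3
r[2] = max(3+3, 8+0) = 8
r[3] = max(3+8, 8+3, 10+0) = 11
r[4] = max(3+11, 8+8, 10+3, 11+0) = 16
r[5] = max(3+16, 8+11, 10+8, 11+3, 11+0) = 19
r[6] = max(3+19, 8+16, 10+11, 11+8, 11+3, 31+0) = 31
r[7] = max(3+31, 8+19, 10+16, …, 31+3, 37+0) = 37
r[8] = max(3+37, 8+31, 10+19, …, 37+3, 36+0) = 40
Maximum revenue is €40.
Now minimize piece count subject to staying optimal: for each k, pieces[k] = 1 + min over i with p[i]+r[k−i]=r[k] of pieces[k−i].
pieces[5] = 3
pieces[6] = 1
pieces[7] = 1
pieces[8] = 2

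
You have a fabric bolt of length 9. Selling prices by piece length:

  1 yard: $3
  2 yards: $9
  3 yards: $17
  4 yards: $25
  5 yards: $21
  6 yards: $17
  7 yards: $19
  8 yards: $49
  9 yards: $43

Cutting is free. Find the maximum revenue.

53

Let best[k] be the best obtainable value from length k. For each k, try every first piece i and keep the best of price[i] + best[k−i].
best[1] = 3
best[2] = max(3+3, 9+0) = 9
best[3] = max(3+9, 9+3, 17+0) = 17
best[4] = max(3+17, 9+9, 17+3, 25+0) = 25
best[5] = max(3+25, 9+17, 17+9, 25+3, 21+0) = 28
best[6] = max(3+28, 9+25, 17+17, 25+9, 21+3, 17+0) = 34
best[7] = max(3+34, 9+28, 17+25, …, 17+3, 19+0) = 42
best[8] = max(3+42, 9+34, 17+28, …, 19+3, 49+0) = 50
best[9] = max(3+50, 9+42, 17+34, …, 49+3, 43+0) = 53
One optimal cutting: 4 + 4 + 1 → $25 + $25 + $3 = $53.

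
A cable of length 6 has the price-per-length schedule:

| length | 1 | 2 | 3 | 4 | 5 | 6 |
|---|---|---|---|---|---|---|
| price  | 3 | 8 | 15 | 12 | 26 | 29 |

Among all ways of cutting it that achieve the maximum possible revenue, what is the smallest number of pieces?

2

Let r[k] be the best obtainable value from length k. For each k, try every first piece i and keep the best of price[i] + r[k−i].
r[1] = 3
r[2] = max(3+3, 8+0) = 8
r[3] = max(3+8, 8+3, 15+0) = 15
r[4] = max(3+15, 8+8, 15+3, 12+0) = 18
r[5] = max(3+18, 8+15, 15+8, 12+3, 26+0) = 26
r[6] = max(3+26, 8+18, 15+15, 12+8, 26+3, 29+0) = 30
Maximum revenue is €30.
Now minimize piece count subject to staying optimal: for each k, pieces[k] = 1 + min over i with p[i]+r[k−i]=r[k] of pieces[k−i].
pieces[3] = 1
pieces[4] = 2
pieces[5] = 1
pieces[6] = 2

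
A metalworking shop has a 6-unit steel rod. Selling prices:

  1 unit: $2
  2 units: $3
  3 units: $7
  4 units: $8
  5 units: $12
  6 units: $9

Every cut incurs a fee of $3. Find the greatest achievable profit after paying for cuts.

11

Build v[k] bottom-up: v[k] = max over allowed piece i of (p[i] + v[k−i]) − 3 per cut.
v[1] = 2
v[2] = max(2+2-3, 3+0) = 3
v[3] = max(2+3-3, 3+2-3, 7+0) = 7
v[4] = max(2+7-3, 3+3-3, 7+2-3, 8+0) = 8
v[5] = max(2+8-3, 3+7-3, 7+3-3, 8+2-3, 12+0) = 12
v[6] = max(2+12-3, 3+8-3, 7+7-3, 8+3-3, 12+2-3, 9+0) = 11
One optimal plan: pieces 5 + 1 (1 cut) → $14 − $3 = $11.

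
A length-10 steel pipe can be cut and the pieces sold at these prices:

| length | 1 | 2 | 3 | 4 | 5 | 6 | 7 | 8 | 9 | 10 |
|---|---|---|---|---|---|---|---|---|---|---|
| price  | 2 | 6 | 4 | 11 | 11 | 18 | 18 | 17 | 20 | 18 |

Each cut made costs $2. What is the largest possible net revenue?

Let v[k] be the best obtainable value from length k. For each k, try every first piece i and keep the best of price[i] + v[k−i] minus the 2 cut fee when i<k.
v[1] = 2
v[2] = max(2+2-2, 6+0) = 6
v[3] = max(2+6-2, 6+2-2, 4+0) = 6
v[4] = max(2+6-2, 6+6-2, 4+2-2, 11+0) = 11
v[5] = max(2+11-2, 6+6-2, 4+6-2, 11+2-2, 11+0) = 11
v[6] = max(2+11-2, 6+11-2, 4+6-2, 11+6-2, 11+2-2, 18+0) = 18
v[7] = max(2+18-2, 6+11-2, 4+11-2, …, 18+2-2, 18+0) = 18
v[8] = max(2+18-2, 6+18-2, 4+11-2, …, 18+2-2, 17+0) = 22
v[9] = max(2+22-2, 6+18-2, 4+18-2, …, 17+2-2, 20+0) = 22
v[10] = max(2+22-2, 6+22-2, 4+18-2, …, 20+2-2, 18+0) = 27
One optimal plan: pieces 6 + 4 (1 cut) → $29 − $2 = $27.

27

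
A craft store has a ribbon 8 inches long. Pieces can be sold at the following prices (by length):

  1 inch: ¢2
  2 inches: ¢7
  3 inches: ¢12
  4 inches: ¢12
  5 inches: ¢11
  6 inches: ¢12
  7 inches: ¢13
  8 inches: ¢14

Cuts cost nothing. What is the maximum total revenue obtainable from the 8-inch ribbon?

Build r[k] bottom-up: r[k] = max over allowed piece i of (p[i] + r[k−i]).
r[1] = 2
r[2] = max(2+2, 7+0) = 7
r[3] = max(2+7, 7+2, 12+0) = 12
r[4] = max(2+12, 7+7, 12+2, 12+0) = 14
r[5] = max(2+14, 7+12, 12+7, 12+2, 11+0) = 19
r[6] = max(2+19, 7+14, 12+12, 12+7, 11+2, 12+0) = 24
r[7] = max(2+24, 7+19, 12+14, …, 12+2, 13+0) = 26
r[8] = max(2+26, 7+24, 12+19, …, 13+2, 14+0) = 31
One optimal cutting: 3 + 3 + 2 → ¢12 + ¢12 + ¢7 = ¢31.

31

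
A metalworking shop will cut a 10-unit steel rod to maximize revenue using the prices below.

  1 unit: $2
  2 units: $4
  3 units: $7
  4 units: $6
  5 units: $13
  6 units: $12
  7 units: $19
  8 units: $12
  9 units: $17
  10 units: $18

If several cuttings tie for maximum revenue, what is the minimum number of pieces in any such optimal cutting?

Consider every possible first cut. r[k] is the best of p[i]+r[k−i] over all sellable i≤k.
r[1] = 2
r[2] = 4  (first piece 1, then r[1]=2)
r[3] = 7
r[4] = 9  (first piece 1, then r[3]=7)
r[5] = 13
r[6] = 15  (first piece 1, then r[5]=13)
r[7] = 19
r[8] = 21  (first piece 1, then r[7]=19)
r[9] = 23  (first piece 1, then r[8]=21)
r[10] = 26  (first piece 3, then r[7]=19)
Maximum revenue is $26.
Now minimize piece count subject to staying optimal: for each k, pieces[k] = 1 + min over i with p[i]+r[k−i]=r[k] of pieces[k−i].
pieces[7] = 1
pieces[8] = 2
pieces[9] = 2
pieces[10] = 2

2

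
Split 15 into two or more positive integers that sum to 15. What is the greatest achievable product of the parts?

Fill g[k] for k=2..15: at each k try every first piece i and multiply by the better of (k−i) uncut or g[k−i].
g[2] = 1×max(1,0) = 1×1 = 1
g[3] = max(1×2, 2×1) = 2
g[4] = max(1×3, 2×2, 3×1) = 4
g[5] = max(1×4, 2×3, 3×2, 4×1) = 6
g[6] = max(1×6, 2×4, 3×3, 4×2, 5×1) = 9
g[7] = max(1×9, 2×6, 3×4, 4×3, 5×2, 6×1) = 12
g[8] = max(1×12, 2×9, 3×6, …, 6×2, 7×1) = 18
g[9] = max(1×18, 2×12, 3×9, …, 7×2, 8×1) = 27
g[10] = max(1×27, 2×18, 3×12, …, 8×2, 9×1) = 36
g[11] = max(1×36, 2×27, 3×18, …, 9×2, 10×1) = 54
g[12] = max(1×54, 2×36, 3×27, …, 10×2, 11×1) = 81
g[13] = max(1×81, 2×54, 3×36, …, 11×2, 12×1) = 108
g[14] = max(1×108, 2×81, 3×54, …, 12×2, 13×1) = 162
g[15] = max(1×162, 2×108, 3×81, …, 13×2, 14×1) = 243
One optimal split: 3 + 3 + 3 + 3 + 3; product 3×3×3×3×3 = 243.

243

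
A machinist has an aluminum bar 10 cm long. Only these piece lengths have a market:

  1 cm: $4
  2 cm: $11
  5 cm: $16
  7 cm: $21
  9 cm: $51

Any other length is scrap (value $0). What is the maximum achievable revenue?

Build f[k] bottom-up: f[k] = max over allowed piece i of (p[i] + f[k−i]).
f[1] = 4
f[2] = 11
f[3] = 15  (first piece 1, then f[2]=11)
f[4] = 22  (first piece 2, then f[2]=11)
f[5] = 26  (first piece 1, then f[4]=22)
f[6] = 33  (first piece 2, then f[4]=22)
f[7] = 37  (first piece 1, then f[6]=33)
f[8] = 44  (first piece 2, then f[6]=33)
f[9] = 51
f[10] = 55  (first piece 1, then f[9]=51)
One optimal cutting: 9 + 1 → $55.

55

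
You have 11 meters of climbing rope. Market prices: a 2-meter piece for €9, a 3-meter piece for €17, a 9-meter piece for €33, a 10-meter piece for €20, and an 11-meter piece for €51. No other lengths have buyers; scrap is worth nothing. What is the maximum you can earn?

Consider every possible first cut. f[k] is the best of p[i]+f[k−i] over all sellable i≤k.
f[1] = 0
f[2] = 9
f[3] = max(9+0, 17+0) = 17
f[4] = max(9+9, 17+0) = 18
f[5] = max(9+17, 17+9) = 26
f[6] = max(9+18, 17+17) = 34
f[7] = max(9+26, 17+18) = 35
f[8] = max(9+34, 17+26) = 43
f[9] = max(9+35, 17+34, 33+0) = 51
f[10] = max(9+43, 17+35, 33+0, 20+0) = 52
f[11] = max(9+51, 17+43, 33+9, 20+0, 51+0) = 60
One optimal cutting: 3 + 3 + 3 + 2 → €60.

60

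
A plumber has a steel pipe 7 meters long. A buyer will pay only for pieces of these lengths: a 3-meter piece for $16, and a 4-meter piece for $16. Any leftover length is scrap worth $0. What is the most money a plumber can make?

Consider every possible first cut. r[k] is the best of p[i]+r[k−i] over all sellable i≤k.
r[1] = 0
r[2] = 0
r[3] = 16
r[4] = 16
r[5] = 16
r[6] = 32  (first piece 3, then r[3]=16)
r[7] = 32
One optimal cutting: pieces 3 + 3 with 1 meter of scrap → $32.

32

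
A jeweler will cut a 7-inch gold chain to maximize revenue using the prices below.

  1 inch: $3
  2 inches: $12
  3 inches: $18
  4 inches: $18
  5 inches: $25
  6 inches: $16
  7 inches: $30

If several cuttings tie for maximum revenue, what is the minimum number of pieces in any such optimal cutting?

3

Build r[k] bottom-up: r[k] = max over allowed piece i of (p[i] + r[k−i]).
r[1] = 3
r[2] = 12
r[3] = 18
r[4] = 24  (first piece 2, then r[2]=12)
r[5] = 30  (first piece 2, then r[3]=18)
r[6] = 36  (first piece 2, then r[4]=24)
r[7] = 42  (first piece 2, then r[5]=30)
Maximum revenue is $42.
Now minimize piece count subject to staying optimal: for each k, pieces[k] = 1 + min over i with p[i]+r[k−i]=r[k] of pieces[k−i].
pieces[4] = 2
pieces[5] = 2
pieces[6] = 2
pieces[7] = 3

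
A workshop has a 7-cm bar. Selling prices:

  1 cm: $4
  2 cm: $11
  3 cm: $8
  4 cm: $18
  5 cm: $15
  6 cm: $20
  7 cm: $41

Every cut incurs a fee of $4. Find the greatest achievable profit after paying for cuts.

Let net[k] be the best obtainable value from length k. For each k, try every first piece i and keep the best of price[i] + net[k−i] minus the 4 cut fee when i<k.
net[1] = 4
net[2] = 11
net[3] = 11  (first piece 1, then net[2]=11)
net[4] = 18  (first piece 2, then net[2]=11)
net[5] = 18  (first piece 1, then net[4]=18)
net[6] = 25  (first piece 2, then net[4]=18)
net[7] = 41
Best is to make no cuts and sell whole for $41.

41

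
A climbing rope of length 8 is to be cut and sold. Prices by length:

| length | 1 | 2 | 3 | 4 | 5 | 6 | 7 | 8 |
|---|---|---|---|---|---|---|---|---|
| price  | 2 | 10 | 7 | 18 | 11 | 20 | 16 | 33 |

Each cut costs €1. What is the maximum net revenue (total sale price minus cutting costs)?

Build net[k] bottom-up: net[k] = max over allowed piece i of (p[i] + net[k−i]) − 1 per cut.
net[1] = 2
net[2] = 10
net[3] = 11  (first piece 1, then net[2]=10)
net[4] = 19  (first piece 2, then net[2]=10)
net[5] = 20  (first piece 1, then net[4]=19)
net[6] = 28  (first piece 2, then net[4]=19)
net[7] = 29  (first piece 1, then net[6]=28)
net[8] = 37  (first piece 2, then net[6]=28)
One optimal plan: pieces 2 + 2 + 2 + 2 (3 cuts) → €40 − €3 = €37.

37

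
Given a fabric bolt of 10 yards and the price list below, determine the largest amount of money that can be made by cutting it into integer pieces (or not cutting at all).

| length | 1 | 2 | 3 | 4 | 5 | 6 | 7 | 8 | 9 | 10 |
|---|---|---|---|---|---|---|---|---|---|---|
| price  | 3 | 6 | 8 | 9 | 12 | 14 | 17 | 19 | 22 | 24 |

Let r[k] be the best obtainable value from length k. For each k, try every first piece i and keep the best of price[i] + r[k−i].
r[1] = 3
r[2] = max(3+3, 6+0) = 6
r[3] = max(3+6, 6+3, 8+0) = 9
r[4] = max(3+9, 6+6, 8+3, 9+0) = 12
r[5] = max(3+12, 6+9, 8+6, 9+3, 12+0) = 15
r[6] = max(3+15, 6+12, 8+9, 9+6, 12+3, 14+0) = 18
r[7] = max(3+18, 6+15, 8+12, …, 14+3, 17+0) = 21
r[8] = max(3+21, 6+18, 8+15, …, 17+3, 19+0) = 24
r[9] = max(3+24, 6+21, 8+18, …, 19+3, 22+0) = 27
r[10] = max(3+27, 6+24, 8+21, …, 22+3, 24+0) = 30
One optimal cutting: 1 + 1 + 1 + 1 + 1 + 1 + 1 + 1 + 1 + 1 → $3 + $3 + $3 + $3 + $3 + $3 + $3 + $3 + $3 + $3 = $30.

30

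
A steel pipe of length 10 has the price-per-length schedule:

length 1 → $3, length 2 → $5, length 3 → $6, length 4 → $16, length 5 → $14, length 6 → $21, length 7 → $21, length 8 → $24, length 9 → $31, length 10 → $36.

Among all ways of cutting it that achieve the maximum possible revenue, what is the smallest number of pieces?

4

Let r[k] be the best obtainable value from length k. For each k, try every first piece i and keep the best of price[i] + r[k−i].
r[1] = 3
r[2] = max(3+3, 5+0) = 6
r[3] = max(3+6, 5+3, 6+0) = 9
r[4] = max(3+9, 5+6, 6+3, 16+0) = 16
r[5] = max(3+16, 5+9, 6+6, 16+3, 14+0) = 19
r[6] = max(3+19, 5+16, 6+9, 16+6, 14+3, 21+0) = 22
r[7] = max(3+22, 5+19, 6+16, …, 21+3, 21+0) = 25
r[8] = max(3+25, 5+22, 6+19, …, 21+3, 24+0) = 32
r[9] = max(3+32, 5+25, 6+22, …, 24+3, 31+0) = 35
r[10] = max(3+35, 5+32, 6+25, …, 31+3, 36+0) = 38
Maximum revenue is $38.
Now minimize piece count subject to staying optimal: for each k, pieces[k] = 1 + min over i with p[i]+r[k−i]=r[k] of pieces[k−i].
pieces[7] = 4
pieces[8] = 2
pieces[9] = 3
pieces[10] = 4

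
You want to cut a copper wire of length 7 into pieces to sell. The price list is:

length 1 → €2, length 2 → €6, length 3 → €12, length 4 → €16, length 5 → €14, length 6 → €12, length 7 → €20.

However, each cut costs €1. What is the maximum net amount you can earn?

Consider every possible first cut. net[k] is the best of p[i]+net[k−i] over all sellable i≤k, charging 1 whenever i<k.
net[1] = 2
net[2] = max(2+2-1, 6+0) = 6
net[3] = max(2+6-1, 6+2-1, 12+0) = 12
net[4] = max(2+12-1, 6+6-1, 12+2-1, 16+0) = 16
net[5] = max(2+16-1, 6+12-1, 12+6-1, 16+2-1, 14+0) = 17
net[6] = max(2+17-1, 6+16-1, 12+12-1, 16+6-1, 14+2-1, 12+0) = 23
net[7] = max(2+23-1, 6+17-1, 12+16-1, …, 12+2-1, 20+0) = 27
One optimal plan: pieces 4 + 3 (1 cut) → €28 − €1 = €27.

27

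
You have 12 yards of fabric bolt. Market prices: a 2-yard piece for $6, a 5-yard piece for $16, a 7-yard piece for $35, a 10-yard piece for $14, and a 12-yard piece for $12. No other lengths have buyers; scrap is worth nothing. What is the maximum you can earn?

51

Build r[k] bottom-up: r[k] = max over allowed piece i of (p[i] + r[k−i]).
r[1] = 0
r[2] = 6
r[3] = 6
r[4] = 12  (first piece 2, then r[2]=6)
r[5] = 16
r[6] = 18  (first piece 2, then r[4]=12)
r[7] = 35
r[8] = 35
r[9] = 41  (first piece 2, then r[7]=35)
r[10] = 41
r[11] = 47  (first piece 2, then r[9]=41)
r[12] = 51  (first piece 5, then r[7]=35)
One optimal cutting: 7 + 5 → $51.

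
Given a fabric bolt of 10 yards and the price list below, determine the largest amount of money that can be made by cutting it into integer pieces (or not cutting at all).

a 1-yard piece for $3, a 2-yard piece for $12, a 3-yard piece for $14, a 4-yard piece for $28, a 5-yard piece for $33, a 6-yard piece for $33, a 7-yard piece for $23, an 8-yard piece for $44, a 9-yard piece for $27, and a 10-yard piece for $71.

Consider every possible first cut. best[k] is the best of p[i]+best[k−i] over all sellable i≤k.
best[1] = 3
best[2] = 12
best[3] = 15  (first piece 1, then best[2]=12)
best[4] = 28
best[5] = 33
best[6] = 40  (first piece 2, then best[4]=28)
best[7] = 45  (first piece 2, then best[5]=33)
best[8] = 56  (first piece 4, then best[4]=28)
best[9] = 61  (first piece 4, then best[5]=33)
best[10] = 71
Best is to sell the whole 10-yard piece uncut for $71.

71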